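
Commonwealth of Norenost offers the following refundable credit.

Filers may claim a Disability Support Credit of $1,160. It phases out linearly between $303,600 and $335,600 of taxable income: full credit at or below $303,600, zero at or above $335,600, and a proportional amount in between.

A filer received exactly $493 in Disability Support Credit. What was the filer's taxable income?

$322,000

$493 is 493/1,160 of the full $1,160, so 667/1,160 of the $32,000 range has been used: income = $303,600 + $32,000 × 667/1,160 = $322,000.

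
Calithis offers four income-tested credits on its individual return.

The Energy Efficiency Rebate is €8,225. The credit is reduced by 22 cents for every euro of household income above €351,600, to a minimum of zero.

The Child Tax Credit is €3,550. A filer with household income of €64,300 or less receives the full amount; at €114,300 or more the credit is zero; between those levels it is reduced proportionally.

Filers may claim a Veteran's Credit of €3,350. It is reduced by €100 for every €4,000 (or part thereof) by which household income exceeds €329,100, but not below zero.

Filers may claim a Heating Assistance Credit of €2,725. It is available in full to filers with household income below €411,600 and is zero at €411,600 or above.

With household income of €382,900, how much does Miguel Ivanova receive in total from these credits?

€6,014

Energy Efficiency Rebate: 22% of the €31,300 excess over €351,600 is €6,886; credit = €8,225 − €6,886 = €1,339.
Child Tax Credit: €382,900 is at or above €114,300, so the credit is €0.
Veteran's Credit: income exceeds €329,100 by €53,800, which is 14 full-or-partial €4,000 increments; reduction = 14 × €100 = €1,400, leaving €1,950.
Heating Assistance Credit: €382,900 is below the €411,600 cutoff, so the full €2,725 applies.
Total: €1,339 + €0 + €1,950 + €2,725 = €6,014.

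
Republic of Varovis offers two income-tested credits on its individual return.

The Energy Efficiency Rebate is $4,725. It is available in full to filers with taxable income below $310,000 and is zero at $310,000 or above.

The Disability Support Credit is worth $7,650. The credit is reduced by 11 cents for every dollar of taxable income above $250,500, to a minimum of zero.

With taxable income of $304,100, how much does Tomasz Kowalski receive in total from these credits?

$6,479

Energy Efficiency Rebate: $304,100 is below the $310,000 cutoff, so the full $4,725 applies.
Disability Support Credit: 11% of the $53,600 excess over $250,500 is $5,896; credit = $7,650 − $5,896 = $1,754.
Total: $4,725 + $1,754 = $6,479.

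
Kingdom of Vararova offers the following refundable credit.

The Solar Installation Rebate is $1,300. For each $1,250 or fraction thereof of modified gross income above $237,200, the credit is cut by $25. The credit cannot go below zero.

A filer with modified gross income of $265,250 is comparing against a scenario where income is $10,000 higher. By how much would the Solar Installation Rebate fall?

At $265,250 — income exceeds $237,200 by $28,050, which is 23 full-or-partial $1,250 increments; reduction = 23 × $25 = $575, leaving $725.
At $275,250 — income exceeds $237,200 by $38,050, which is 31 full-or-partial $1,250 increments; reduction = 31 × $25 = $775, leaving $525.
Lost: $725 − $525 = $200.

$200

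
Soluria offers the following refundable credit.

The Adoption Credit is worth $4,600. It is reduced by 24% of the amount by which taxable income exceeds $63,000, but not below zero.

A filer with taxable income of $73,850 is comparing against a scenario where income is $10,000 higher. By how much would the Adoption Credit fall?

At $73,850 — 24% of the $10,850 excess over $63,000 is $2,604; credit = $4,600 − $2,604 = $1,996.
At $83,850 — 24% of the $20,850 excess over $63,000 is $5,004 ≥ base, so the credit is $0.
Lost: $1,996 − $0 = $1,996.

$1,996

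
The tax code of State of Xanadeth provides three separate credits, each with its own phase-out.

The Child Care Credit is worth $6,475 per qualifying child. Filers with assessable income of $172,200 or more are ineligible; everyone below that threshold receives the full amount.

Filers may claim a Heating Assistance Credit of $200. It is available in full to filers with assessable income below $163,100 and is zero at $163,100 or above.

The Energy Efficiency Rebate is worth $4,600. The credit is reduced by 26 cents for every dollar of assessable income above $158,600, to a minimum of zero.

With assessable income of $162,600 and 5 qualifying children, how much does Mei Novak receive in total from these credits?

Child Care Credit: base = 5 × $6,475 = $32,375. $162,600 is below the $172,200 cutoff, so the full $32,375 applies.
Heating Assistance Credit: $162,600 is below the $163,100 cutoff, so the full $200 applies.
Energy Efficiency Rebate: 26% of the $4,000 excess over $158,600 is $1,040; credit = $4,600 − $1,040 = $3,560.
Total: $32,375 + $200 + $3,560 = $36,135.

$36,135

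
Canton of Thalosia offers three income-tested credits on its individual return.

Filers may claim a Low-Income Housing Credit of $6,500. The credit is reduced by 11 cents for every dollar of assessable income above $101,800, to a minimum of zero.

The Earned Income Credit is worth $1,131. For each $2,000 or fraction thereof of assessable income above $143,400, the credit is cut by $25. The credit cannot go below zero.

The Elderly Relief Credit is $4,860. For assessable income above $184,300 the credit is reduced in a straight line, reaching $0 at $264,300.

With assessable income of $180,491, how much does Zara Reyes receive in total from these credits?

$5,516

Low-Income Housing Credit: 11% of the $78,691 excess over $101,800 is $8,656.01 ≥ base, so the credit is $0.
Earned Income Credit: income exceeds $143,400 by $37,091, which is 19 full-or-partial $2,000 increments; reduction = 19 × $25 = $475, leaving $656.
Elderly Relief Credit: $180,491 is at or below the $184,300 threshold, so the full $4,860 applies.
Total: $0 + $656 + $4,860 = $5,516.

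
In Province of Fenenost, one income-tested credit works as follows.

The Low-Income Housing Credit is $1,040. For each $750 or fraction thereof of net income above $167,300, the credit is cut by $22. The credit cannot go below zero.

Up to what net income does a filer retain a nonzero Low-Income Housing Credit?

$202,550

After 47 increments the reduction is 47 × $22 = $1,034, leaving $6; one more increment wipes it out. Increment 47 ends at excess 47 × $750 = $35,250, so the highest qualifying income is $167,300 + $35,250 = $202,550.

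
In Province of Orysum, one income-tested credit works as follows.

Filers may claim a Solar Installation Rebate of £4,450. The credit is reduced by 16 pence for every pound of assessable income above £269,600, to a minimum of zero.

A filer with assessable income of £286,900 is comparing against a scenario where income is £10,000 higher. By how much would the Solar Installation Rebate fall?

£1,600

At £286,900 — 16% of the £17,300 excess over £269,600 is £2,768; credit = £4,450 − £2,768 = £1,682.
At £296,900 — 16% of the £27,300 excess over £269,600 is £4,368; credit = £4,450 − £4,368 = £82.
Lost: £1,682 − £82 = £1,600.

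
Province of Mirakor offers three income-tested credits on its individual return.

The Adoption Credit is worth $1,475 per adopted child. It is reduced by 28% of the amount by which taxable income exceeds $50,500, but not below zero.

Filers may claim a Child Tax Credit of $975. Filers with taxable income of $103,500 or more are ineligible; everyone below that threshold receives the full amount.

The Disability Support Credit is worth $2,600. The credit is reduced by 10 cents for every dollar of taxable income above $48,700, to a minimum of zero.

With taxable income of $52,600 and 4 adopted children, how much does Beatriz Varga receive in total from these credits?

$8,497

Adoption Credit: base = 4 × $1,475 = $5,900. 28% of the $2,100 excess over $50,500 is $588; credit = $5,900 − $588 = $5,312.
Child Tax Credit: $52,600 is below the $103,500 cutoff, so the full $975 applies.
Disability Support Credit: 10% of the $3,900 excess over $48,700 is $390; credit = $2,600 − $390 = $2,210.
Total: $5,312 + $975 + $2,210 = $8,497.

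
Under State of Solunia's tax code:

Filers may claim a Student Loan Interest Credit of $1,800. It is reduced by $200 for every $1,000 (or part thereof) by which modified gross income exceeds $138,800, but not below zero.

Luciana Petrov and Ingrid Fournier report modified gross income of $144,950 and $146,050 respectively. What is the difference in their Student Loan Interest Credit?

$200

Luciana ($144,950): Student Loan Interest Credit: income exceeds $138,800 by $6,150, which is 7 full-or-partial $1,000 increments; reduction = 7 × $200 = $1,400, leaving $400.
Ingrid ($146,050): Student Loan Interest Credit: income exceeds $138,800 by $7,250, which is 8 full-or-partial $1,000 increments; reduction = 8 × $200 = $1,600, leaving $200.
Difference: |$400 − $200| = $200.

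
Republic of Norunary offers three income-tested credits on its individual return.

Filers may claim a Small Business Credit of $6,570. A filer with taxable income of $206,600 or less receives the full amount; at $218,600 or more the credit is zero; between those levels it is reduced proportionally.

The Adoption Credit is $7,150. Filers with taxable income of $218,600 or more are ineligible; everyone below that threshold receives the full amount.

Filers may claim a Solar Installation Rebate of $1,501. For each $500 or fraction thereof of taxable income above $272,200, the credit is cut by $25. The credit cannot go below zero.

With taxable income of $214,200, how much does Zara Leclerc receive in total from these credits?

$11,060

Small Business Credit: $214,200 is $7,600 into a $12,000 phase-out range, leaving 4,400/12,000 of the credit: $6,570 × 4,400/12,000 = $2,409.
Adoption Credit: $214,200 is below the $218,600 cutoff, so the full $7,150 applies.
Solar Installation Rebate: $214,200 is at or below the $272,200 threshold, so the full $1,501 applies.
Total: $2,409 + $7,150 + $1,501 = $11,060.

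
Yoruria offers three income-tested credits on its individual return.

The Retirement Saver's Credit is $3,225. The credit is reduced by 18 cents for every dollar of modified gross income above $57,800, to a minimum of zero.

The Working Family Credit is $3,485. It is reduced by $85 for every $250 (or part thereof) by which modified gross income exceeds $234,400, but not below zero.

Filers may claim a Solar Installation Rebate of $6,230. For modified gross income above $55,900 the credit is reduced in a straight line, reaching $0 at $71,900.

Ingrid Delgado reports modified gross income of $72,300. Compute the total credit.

Retirement Saver's Credit: 18% of the $14,500 excess over $57,800 is $2,610; credit = $3,225 − $2,610 = $615.
Working Family Credit: $72,300 is at or below the $234,400 threshold, so the full $3,485 applies.
Solar Installation Rebate: $72,300 is at or above $71,900, so the credit is $0.
Total: $615 + $3,485 + $0 = $4,100.

$4,100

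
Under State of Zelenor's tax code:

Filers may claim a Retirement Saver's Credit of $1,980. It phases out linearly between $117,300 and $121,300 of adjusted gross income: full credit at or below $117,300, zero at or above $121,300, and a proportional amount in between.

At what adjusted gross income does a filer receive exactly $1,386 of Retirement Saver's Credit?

$1,386 is 1,386/1,980 of the full $1,980, so 594/1,980 of the $4,000 range has been used: income = $117,300 + $4,000 × 594/1,980 = $118,500.

$118,500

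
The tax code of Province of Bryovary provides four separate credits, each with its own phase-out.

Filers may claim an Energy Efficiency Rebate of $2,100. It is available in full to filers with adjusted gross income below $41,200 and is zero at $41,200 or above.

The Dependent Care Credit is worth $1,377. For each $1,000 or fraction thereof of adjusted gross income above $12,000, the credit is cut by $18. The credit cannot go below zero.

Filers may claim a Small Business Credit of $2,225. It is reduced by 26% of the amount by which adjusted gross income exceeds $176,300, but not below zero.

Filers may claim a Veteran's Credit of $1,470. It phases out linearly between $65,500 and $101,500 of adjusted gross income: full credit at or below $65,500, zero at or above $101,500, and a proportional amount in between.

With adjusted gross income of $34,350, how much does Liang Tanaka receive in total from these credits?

Energy Efficiency Rebate: $34,350 is below the $41,200 cutoff, so the full $2,100 applies.
Dependent Care Credit: income exceeds $12,000 by $22,350, which is 23 full-or-partial $1,000 increments; reduction = 23 × $18 = $414, leaving $963.
Small Business Credit: $34,350 is at or below the $176,300 threshold, so the full $2,225 applies.
Veteran's Credit: $34,350 is at or below the $65,500 threshold, so the full $1,470 applies.
Total: $2,100 + $963 + $2,225 + $1,470 = $6,758.

$6,758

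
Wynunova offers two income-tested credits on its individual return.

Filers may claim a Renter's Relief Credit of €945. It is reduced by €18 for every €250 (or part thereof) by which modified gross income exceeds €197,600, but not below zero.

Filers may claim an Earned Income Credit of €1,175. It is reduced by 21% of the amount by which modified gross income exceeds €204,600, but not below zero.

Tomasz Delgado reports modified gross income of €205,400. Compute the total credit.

Renter's Relief Credit: income exceeds €197,600 by €7,800, which is 32 full-or-partial €250 increments; reduction = 32 × €18 = €576, leaving €369.
Earned Income Credit: 21% of the €800 excess over €204,600 is €168; credit = €1,175 − €168 = €1,007.
Total: €369 + €1,007 = €1,376.

€1,376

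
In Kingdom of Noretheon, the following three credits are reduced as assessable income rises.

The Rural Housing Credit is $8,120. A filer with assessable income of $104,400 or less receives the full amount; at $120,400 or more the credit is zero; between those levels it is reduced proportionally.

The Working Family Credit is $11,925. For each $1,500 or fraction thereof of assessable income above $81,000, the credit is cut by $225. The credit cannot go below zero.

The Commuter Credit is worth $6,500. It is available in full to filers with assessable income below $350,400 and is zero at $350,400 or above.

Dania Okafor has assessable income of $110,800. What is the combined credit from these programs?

Rural Housing Credit: $110,800 is $6,400 into a $16,000 phase-out range, leaving 9,600/16,000 of the credit: $8,120 × 9,600/16,000 = $4,872.
Working Family Credit: income exceeds $81,000 by $29,800, which is 20 full-or-partial $1,500 increments; reduction = 20 × $225 = $4,500, leaving $7,425.
Commuter Credit: $110,800 is below the $350,400 cutoff, so the full $6,500 applies.
Total: $4,872 + $7,425 + $6,500 = $18,797.

$18,797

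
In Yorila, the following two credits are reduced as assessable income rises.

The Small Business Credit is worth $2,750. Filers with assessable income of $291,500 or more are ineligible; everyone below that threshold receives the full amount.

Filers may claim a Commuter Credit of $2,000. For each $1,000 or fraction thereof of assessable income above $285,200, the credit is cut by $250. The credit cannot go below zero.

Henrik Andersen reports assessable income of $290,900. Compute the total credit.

$3,250

Small Business Credit: $290,900 is below the $291,500 cutoff, so the full $2,750 applies.
Commuter Credit: income exceeds $285,200 by $5,700, which is 6 full-or-partial $1,000 increments; reduction = 6 × $250 = $1,500, leaving $500.
Total: $2,750 + $500 = $3,250.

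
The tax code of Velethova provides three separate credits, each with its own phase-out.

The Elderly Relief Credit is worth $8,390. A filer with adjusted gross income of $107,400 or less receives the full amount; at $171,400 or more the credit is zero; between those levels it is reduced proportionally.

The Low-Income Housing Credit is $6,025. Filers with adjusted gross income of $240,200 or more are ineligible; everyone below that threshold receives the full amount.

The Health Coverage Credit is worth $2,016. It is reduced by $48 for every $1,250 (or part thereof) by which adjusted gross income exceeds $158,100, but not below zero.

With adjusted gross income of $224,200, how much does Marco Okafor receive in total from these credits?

Elderly Relief Credit: $224,200 is at or above $171,400, so the credit is $0.
Low-Income Housing Credit: $224,200 is below the $240,200 cutoff, so the full $6,025 applies.
Health Coverage Credit: income exceeds $158,100 by $66,100 → 53 increments × $48 = $2,544 ≥ base, so the credit is $0.
Total: $0 + $6,025 + $0 = $6,025.

$6,025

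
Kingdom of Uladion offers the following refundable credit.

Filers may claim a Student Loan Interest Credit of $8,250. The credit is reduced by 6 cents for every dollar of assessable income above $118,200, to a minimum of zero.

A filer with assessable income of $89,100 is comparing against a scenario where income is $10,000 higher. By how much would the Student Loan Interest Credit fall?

At $89,100 — $89,100 is at or below the $118,200 threshold, so the full $8,250 applies.
At $99,100 — $99,100 is at or below the $118,200 threshold, so the full $8,250 applies.
Lost: $8,250 − $8,250 = $0.

$0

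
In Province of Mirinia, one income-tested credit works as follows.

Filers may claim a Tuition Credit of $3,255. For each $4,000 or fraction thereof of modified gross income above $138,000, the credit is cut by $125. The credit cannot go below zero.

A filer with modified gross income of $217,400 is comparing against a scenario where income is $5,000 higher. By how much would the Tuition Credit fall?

At $217,400 — income exceeds $138,000 by $79,400, which is 20 full-or-partial $4,000 increments; reduction = 20 × $125 = $2,500, leaving $755.
At $222,400 — income exceeds $138,000 by $84,400, which is 22 full-or-partial $4,000 increments; reduction = 22 × $125 = $2,750, leaving $505.
Lost: $755 − $505 = $250.

$250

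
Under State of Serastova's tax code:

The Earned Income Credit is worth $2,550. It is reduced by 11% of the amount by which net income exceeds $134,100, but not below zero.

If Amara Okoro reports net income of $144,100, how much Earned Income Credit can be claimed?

Earned Income Credit: 11% of the $10,000 excess over $134,100 is $1,100; credit = $2,550 − $1,100 = $1,450.

$1,450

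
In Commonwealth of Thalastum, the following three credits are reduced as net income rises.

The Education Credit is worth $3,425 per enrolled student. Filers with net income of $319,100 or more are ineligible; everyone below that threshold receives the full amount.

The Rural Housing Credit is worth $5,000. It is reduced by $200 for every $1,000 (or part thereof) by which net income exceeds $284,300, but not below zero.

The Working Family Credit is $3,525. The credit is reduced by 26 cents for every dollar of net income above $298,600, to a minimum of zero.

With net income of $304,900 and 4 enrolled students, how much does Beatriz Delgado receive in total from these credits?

Education Credit: base = 4 × $3,425 = $13,700. $304,900 is below the $319,100 cutoff, so the full $13,700 applies.
Rural Housing Credit: income exceeds $284,300 by $20,600, which is 21 full-or-partial $1,000 increments; reduction = 21 × $200 = $4,200, leaving $800.
Working Family Credit: 26% of the $6,300 excess over $298,600 is $1,638; credit = $3,525 − $1,638 = $1,887.
Total: $13,700 + $800 + $1,887 = $16,387.

$16,387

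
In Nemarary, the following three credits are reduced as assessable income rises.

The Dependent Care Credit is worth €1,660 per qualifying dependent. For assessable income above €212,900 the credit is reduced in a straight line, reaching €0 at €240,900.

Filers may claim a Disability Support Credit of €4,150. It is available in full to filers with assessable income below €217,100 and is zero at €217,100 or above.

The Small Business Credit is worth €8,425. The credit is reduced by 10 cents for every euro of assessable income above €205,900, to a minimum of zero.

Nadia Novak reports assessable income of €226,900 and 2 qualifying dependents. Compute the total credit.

€7,985

Dependent Care Credit: base = 2 × €1,660 = €3,320. €226,900 is €14,000 into a €28,000 phase-out range, leaving 14,000/28,000 of the credit: €3,320 × 14,000/28,000 = €1,660.
Disability Support Credit: €226,900 meets or exceeds the €217,100 cutoff, so the credit is €0.
Small Business Credit: 10% of the €21,000 excess over €205,900 is €2,100; credit = €8,425 − €2,100 = €6,325.
Total: €1,660 + €0 + €6,325 = €7,985.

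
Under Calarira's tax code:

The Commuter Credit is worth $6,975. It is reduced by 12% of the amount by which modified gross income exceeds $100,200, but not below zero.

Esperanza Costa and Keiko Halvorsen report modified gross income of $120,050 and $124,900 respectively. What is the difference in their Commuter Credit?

Esperanza ($120,050): Commuter Credit: 12% of the $19,850 excess over $100,200 is $2,382; credit = $6,975 − $2,382 = $4,593.
Keiko ($124,900): Commuter Credit: 12% of the $24,700 excess over $100,200 is $2,964; credit = $6,975 − $2,964 = $4,011.
Difference: |$4,593 − $4,011| = $582.

$582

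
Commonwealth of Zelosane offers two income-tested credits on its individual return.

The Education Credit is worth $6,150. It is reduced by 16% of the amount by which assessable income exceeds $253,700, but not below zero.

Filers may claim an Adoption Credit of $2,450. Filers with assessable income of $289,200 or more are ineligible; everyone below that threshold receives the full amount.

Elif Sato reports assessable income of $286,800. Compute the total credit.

$3,304

Education Credit: 16% of the $33,100 excess over $253,700 is $5,296; credit = $6,150 − $5,296 = $854.
Adoption Credit: $286,800 is below the $289,200 cutoff, so the full $2,450 applies.
Total: $854 + $2,450 = $3,304.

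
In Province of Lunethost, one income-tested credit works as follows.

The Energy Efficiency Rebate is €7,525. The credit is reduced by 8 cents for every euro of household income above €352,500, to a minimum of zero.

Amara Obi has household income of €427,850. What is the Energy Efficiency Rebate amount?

€1,497

Energy Efficiency Rebate: 8% of the €75,350 excess over €352,500 is €6,028; credit = €7,525 − €6,028 = €1,497.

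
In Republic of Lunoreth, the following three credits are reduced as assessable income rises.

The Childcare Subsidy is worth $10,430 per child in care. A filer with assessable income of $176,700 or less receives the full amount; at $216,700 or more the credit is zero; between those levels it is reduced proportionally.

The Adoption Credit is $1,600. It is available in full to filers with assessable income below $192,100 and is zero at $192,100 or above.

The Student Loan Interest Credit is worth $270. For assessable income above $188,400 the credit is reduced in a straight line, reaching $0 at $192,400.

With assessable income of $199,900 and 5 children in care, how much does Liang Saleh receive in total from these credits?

$21,903

Childcare Subsidy: base = 5 × $10,430 = $52,150. $199,900 is $23,200 into a $40,000 phase-out range, leaving 16,800/40,000 of the credit: $52,150 × 16,800/40,000 = $21,903.
Adoption Credit: $199,900 meets or exceeds the $192,100 cutoff, so the credit is $0.
Student Loan Interest Credit: $199,900 is at or above $192,400, so the credit is $0.
Total: $21,903 + $0 + $0 = $21,903.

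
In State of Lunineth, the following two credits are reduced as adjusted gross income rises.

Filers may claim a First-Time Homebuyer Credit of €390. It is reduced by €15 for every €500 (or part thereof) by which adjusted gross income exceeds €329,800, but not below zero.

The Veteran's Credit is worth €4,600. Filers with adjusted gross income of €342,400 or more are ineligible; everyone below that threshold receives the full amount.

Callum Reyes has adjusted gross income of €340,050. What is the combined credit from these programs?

First-Time Homebuyer Credit: income exceeds €329,800 by €10,250, which is 21 full-or-partial €500 increments; reduction = 21 × €15 = €315, leaving €75.
Veteran's Credit: €340,050 is below the €342,400 cutoff, so the full €4,600 applies.
Total: €75 + €4,600 = €4,675.

€4,675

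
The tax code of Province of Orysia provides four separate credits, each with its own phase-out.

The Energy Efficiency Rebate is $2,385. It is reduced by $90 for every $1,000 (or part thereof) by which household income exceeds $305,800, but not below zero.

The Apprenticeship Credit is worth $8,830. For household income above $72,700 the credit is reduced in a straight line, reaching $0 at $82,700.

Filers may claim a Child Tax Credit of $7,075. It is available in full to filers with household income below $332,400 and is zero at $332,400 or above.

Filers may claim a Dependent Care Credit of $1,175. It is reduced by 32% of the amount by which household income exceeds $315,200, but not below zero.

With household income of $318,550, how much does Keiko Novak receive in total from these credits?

Energy Efficiency Rebate: income exceeds $305,800 by $12,750, which is 13 full-or-partial $1,000 increments; reduction = 13 × $90 = $1,170, leaving $1,215.
Apprenticeship Credit: $318,550 is at or above $82,700, so the credit is $0.
Child Tax Credit: $318,550 is below the $332,400 cutoff, so the full $7,075 applies.
Dependent Care Credit: 32% of the $3,350 excess over $315,200 is $1,072; credit = $1,175 − $1,072 = $103.
Total: $1,215 + $0 + $7,075 + $103 = $8,393.

$8,393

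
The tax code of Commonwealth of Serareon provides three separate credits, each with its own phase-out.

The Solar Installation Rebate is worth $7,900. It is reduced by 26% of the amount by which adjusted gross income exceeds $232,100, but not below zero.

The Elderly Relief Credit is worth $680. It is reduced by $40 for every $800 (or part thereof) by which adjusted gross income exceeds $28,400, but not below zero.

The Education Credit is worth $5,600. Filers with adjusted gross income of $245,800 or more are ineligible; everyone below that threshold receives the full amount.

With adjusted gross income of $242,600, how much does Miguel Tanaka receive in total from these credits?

Solar Installation Rebate: 26% of the $10,500 excess over $232,100 is $2,730; credit = $7,900 − $2,730 = $5,170.
Elderly Relief Credit: income exceeds $28,400 by $214,200 → 268 increments × $40 = $10,720 ≥ base, so the credit is $0.
Education Credit: $242,600 is below the $245,800 cutoff, so the full $5,600 applies.
Total: $5,170 + $0 + $5,600 = $10,770.

$10,770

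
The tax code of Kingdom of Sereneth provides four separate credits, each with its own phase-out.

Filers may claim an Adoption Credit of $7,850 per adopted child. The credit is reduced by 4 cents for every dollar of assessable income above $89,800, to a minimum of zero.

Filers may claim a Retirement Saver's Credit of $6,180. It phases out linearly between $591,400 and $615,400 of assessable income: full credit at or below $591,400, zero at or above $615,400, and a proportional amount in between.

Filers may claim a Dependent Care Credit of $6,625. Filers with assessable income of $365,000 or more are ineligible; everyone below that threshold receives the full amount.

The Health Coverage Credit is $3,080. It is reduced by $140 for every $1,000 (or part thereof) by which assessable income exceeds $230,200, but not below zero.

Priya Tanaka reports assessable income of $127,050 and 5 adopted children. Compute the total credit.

$53,645

Adoption Credit: base = 5 × $7,850 = $39,250. 4% of the $37,250 excess over $89,800 is $1,490; credit = $39,250 − $1,490 = $37,760.
Retirement Saver's Credit: $127,050 is at or below the $591,400 threshold, so the full $6,180 applies.
Dependent Care Credit: $127,050 is below the $365,000 cutoff, so the full $6,625 applies.
Health Coverage Credit: $127,050 is at or below the $230,200 threshold, so the full $3,080 applies.
Total: $37,760 + $6,180 + $6,625 + $3,080 = $53,645.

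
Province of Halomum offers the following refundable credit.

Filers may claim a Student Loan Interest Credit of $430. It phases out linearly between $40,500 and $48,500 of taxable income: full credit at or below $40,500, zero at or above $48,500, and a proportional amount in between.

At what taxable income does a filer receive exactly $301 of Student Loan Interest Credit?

$42,900

$301 is 301/430 of the full $430, so 129/430 of the $8,000 range has been used: income = $40,500 + $8,000 × 129/430 = $42,900.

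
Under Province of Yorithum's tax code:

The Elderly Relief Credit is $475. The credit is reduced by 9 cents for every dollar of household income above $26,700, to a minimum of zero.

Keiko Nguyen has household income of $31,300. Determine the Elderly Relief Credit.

$61

Elderly Relief Credit: 9% of the $4,600 excess over $26,700 is $414; credit = $475 − $414 = $61.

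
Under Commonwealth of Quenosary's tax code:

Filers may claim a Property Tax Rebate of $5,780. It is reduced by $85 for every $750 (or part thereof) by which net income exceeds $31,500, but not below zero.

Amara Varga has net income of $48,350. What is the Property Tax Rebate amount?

$3,825

Property Tax Rebate: income exceeds $31,500 by $16,850, which is 23 full-or-partial $750 increments; reduction = 23 × $85 = $1,955, leaving $3,825.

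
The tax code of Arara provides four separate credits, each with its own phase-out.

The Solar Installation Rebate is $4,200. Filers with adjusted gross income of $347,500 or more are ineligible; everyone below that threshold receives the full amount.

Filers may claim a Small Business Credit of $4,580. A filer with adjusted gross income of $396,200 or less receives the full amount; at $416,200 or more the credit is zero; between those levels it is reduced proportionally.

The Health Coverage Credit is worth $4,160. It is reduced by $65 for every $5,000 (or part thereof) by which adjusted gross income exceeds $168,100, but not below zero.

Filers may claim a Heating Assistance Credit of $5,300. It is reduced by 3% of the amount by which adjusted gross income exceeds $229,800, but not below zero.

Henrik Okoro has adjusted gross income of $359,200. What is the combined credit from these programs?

$7,623

Solar Installation Rebate: $359,200 meets or exceeds the $347,500 cutoff, so the credit is $0.
Small Business Credit: $359,200 is at or below the $396,200 threshold, so the full $4,580 applies.
Health Coverage Credit: income exceeds $168,100 by $191,100, which is 39 full-or-partial $5,000 increments; reduction = 39 × $65 = $2,535, leaving $1,625.
Heating Assistance Credit: 3% of the $129,400 excess over $229,800 is $3,882; credit = $5,300 − $3,882 = $1,418.
Total: $0 + $4,580 + $1,625 + $1,418 = $7,623.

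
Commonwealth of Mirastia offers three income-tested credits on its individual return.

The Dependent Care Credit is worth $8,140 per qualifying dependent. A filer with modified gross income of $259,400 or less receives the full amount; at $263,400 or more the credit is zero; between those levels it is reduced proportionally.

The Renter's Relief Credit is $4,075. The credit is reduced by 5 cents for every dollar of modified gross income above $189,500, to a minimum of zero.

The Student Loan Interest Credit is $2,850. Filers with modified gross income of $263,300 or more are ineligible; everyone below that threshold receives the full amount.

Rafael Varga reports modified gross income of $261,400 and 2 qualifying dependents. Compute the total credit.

$11,470

Dependent Care Credit: base = 2 × $8,140 = $16,280. $261,400 is $2,000 into a $4,000 phase-out range, leaving 2,000/4,000 of the credit: $16,280 × 2,000/4,000 = $8,140.
Renter's Relief Credit: 5% of the $71,900 excess over $189,500 is $3,595; credit = $4,075 − $3,595 = $480.
Student Loan Interest Credit: $261,400 is below the $263,300 cutoff, so the full $2,850 applies.
Total: $8,140 + $480 + $2,850 = $11,470.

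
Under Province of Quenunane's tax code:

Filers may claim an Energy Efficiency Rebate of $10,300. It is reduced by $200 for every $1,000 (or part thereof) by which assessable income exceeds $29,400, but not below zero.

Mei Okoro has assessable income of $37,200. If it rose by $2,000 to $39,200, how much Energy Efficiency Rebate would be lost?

$400

At $37,200 — income exceeds $29,400 by $7,800, which is 8 full-or-partial $1,000 increments; reduction = 8 × $200 = $1,600, leaving $8,700.
At $39,200 — income exceeds $29,400 by $9,800, which is 10 full-or-partial $1,000 increments; reduction = 10 × $200 = $2,000, leaving $8,300.
Lost: $8,700 − $8,300 = $400.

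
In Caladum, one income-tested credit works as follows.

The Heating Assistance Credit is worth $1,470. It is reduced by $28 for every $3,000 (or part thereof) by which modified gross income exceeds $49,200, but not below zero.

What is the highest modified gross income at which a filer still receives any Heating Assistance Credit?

$205,200

After 52 increments the reduction is 52 × $28 = $1,456, leaving $14; one more increment wipes it out. Increment 52 ends at excess 52 × $3,000 = $156,000, so the highest qualifying income is $49,200 + $156,000 = $205,200.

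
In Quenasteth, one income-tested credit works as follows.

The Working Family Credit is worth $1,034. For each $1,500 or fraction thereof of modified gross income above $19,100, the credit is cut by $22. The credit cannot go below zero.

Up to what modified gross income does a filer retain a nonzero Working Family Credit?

After 46 increments the reduction is 46 × $22 = $1,012, leaving $22; one more increment wipes it out. Increment 46 ends at excess 46 × $1,500 = $69,000, so the highest qualifying income is $19,100 + $69,000 = $88,100.

$88,100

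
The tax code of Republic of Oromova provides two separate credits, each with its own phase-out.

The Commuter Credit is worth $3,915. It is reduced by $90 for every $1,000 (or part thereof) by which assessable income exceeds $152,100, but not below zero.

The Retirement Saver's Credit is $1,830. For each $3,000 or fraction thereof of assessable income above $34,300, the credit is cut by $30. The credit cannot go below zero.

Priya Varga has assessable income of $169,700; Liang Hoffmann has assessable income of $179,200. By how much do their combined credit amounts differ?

$990

Priya ($169,700): Commuter Credit: income exceeds $152,100 by $17,600, which is 18 full-or-partial $1,000 increments; reduction = 18 × $90 = $1,620, leaving $2,295. Retirement Saver's Credit: income exceeds $34,300 by $135,400, which is 46 full-or-partial $3,000 increments; reduction = 46 × $30 = $1,380, leaving $450. total $2,295 + $450 = $2,745
Liang ($179,200): Commuter Credit: income exceeds $152,100 by $27,100, which is 28 full-or-partial $1,000 increments; reduction = 28 × $90 = $2,520, leaving $1,395. Retirement Saver's Credit: income exceeds $34,300 by $144,900, which is 49 full-or-partial $3,000 increments; reduction = 49 × $30 = $1,470, leaving $360. total $1,395 + $360 = $1,755
Difference: |$2,745 − $1,755| = $990.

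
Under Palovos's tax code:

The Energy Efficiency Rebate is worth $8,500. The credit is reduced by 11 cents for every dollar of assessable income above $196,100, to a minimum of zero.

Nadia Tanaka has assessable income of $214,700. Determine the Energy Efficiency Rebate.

Energy Efficiency Rebate: 11% of the $18,600 excess over $196,100 is $2,046; credit = $8,500 − $2,046 = $6,454.

$6,454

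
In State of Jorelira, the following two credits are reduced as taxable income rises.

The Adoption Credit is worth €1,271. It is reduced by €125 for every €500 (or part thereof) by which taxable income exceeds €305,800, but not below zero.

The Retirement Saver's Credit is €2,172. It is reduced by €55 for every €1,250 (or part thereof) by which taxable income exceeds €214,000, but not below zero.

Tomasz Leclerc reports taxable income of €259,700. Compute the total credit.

Adoption Credit: €259,700 is at or below the €305,800 threshold, so the full €1,271 applies.
Retirement Saver's Credit: income exceeds €214,000 by €45,700, which is 37 full-or-partial €1,250 increments; reduction = 37 × €55 = €2,035, leaving €137.
Total: €1,271 + €137 = €1,408.

€1,408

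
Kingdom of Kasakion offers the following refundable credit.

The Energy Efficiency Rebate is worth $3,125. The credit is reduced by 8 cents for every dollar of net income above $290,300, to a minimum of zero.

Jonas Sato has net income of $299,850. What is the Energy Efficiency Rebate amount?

Energy Efficiency Rebate: 8% of the $9,550 excess over $290,300 is $764; credit = $3,125 − $764 = $2,361.

$2,361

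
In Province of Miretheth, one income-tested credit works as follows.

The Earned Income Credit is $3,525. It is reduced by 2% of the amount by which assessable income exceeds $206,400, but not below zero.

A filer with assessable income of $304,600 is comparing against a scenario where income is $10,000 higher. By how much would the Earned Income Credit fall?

At $304,600 — 2% of the $98,200 excess over $206,400 is $1,964; credit = $3,525 − $1,964 = $1,561.
At $314,600 — 2% of the $108,200 excess over $206,400 is $2,164; credit = $3,525 − $2,164 = $1,361.
Lost: $1,561 − $1,361 = $200.

$200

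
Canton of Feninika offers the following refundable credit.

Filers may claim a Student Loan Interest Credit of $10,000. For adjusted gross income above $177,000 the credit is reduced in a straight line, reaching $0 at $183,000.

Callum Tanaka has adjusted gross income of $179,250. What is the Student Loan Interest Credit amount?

Student Loan Interest Credit: $179,250 is $2,250 into a $6,000 phase-out range, leaving 3,750/6,000 of the credit: $10,000 × 3,750/6,000 = $6,250.

$6,250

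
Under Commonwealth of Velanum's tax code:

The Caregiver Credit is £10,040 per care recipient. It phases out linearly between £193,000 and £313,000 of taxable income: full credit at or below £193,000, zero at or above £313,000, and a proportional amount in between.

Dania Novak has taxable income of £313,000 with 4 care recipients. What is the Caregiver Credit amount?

Caregiver Credit: base = 4 × £10,040 = £40,160. £313,000 is at or above £313,000, so the credit is £0.

£0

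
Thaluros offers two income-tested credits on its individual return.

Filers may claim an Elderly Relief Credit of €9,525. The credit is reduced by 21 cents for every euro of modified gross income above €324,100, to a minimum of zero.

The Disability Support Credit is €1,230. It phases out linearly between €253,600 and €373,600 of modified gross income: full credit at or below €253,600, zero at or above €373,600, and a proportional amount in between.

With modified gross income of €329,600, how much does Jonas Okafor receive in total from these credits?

€8,821

Elderly Relief Credit: 21% of the €5,500 excess over €324,100 is €1,155; credit = €9,525 − €1,155 = €8,370.
Disability Support Credit: €329,600 is €76,000 into a €120,000 phase-out range, leaving 44,000/120,000 of the credit: €1,230 × 44,000/120,000 = €451.
Total: €8,370 + €451 = €8,821.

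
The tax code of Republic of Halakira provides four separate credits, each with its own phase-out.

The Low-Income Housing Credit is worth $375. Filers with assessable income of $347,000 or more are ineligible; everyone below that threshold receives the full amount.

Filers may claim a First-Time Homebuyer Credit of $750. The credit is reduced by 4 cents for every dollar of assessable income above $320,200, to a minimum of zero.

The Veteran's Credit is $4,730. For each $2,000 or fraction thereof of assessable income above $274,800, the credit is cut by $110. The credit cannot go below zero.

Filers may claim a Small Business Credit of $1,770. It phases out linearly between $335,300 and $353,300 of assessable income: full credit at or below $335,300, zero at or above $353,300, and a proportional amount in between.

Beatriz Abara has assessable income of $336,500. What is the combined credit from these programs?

Low-Income Housing Credit: $336,500 is below the $347,000 cutoff, so the full $375 applies.
First-Time Homebuyer Credit: 4% of the $16,300 excess over $320,200 is $652; credit = $750 − $652 = $98.
Veteran's Credit: income exceeds $274,800 by $61,700, which is 31 full-or-partial $2,000 increments; reduction = 31 × $110 = $3,410, leaving $1,320.
Small Business Credit: $336,500 is $1,200 into a $18,000 phase-out range, leaving 16,800/18,000 of the credit: $1,770 × 16,800/18,000 = $1,652.
Total: $375 + $98 + $1,320 + $1,652 = $3,445.

$3,445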